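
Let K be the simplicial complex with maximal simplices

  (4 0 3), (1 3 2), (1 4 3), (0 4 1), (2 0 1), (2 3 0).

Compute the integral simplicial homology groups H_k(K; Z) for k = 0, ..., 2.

H_0 ≅ Z,  H_1 = 0,  H_2 ≅ Z.

Order the vertices as 0 < 1 < 2 < 3 < 4. Listing each simplex with vertices in this order, K has dimension 2 with simplices:

  0-simplices (5): [0], [1], [2], [3], [4]
  1-simplices (9): [0,1], [0,2], [0,3], [0,4], [1,2], [1,3], [1,4], [2,3], [3,4]
  2-simplices (6): [0,1,2], [0,1,4], [0,2,3], [0,3,4], [1,2,3], [1,3,4]

giving chain groups C_0 ≅ Z^5, C_1 ≅ Z^9, C_2 ≅ Z^6.

∂_1: C_1 → C_0 is given by ∂[p,q] = [q] − [p].
This gives a 5×9 integer matrix of rank 4; reducing to Smith normal form yields diagonal entries (1,1,1,1).

Boundary ∂_2: C_2 → C_1 maps a triangle to the signed sum of its edges. For instance
  ∂[0,3,4] = [3,4] − [0,4] + [0,3],
  ∂[1,2,3] = [2,3] − [1,3] + [1,2].
The 9×6 boundary matrix has rank 5 and Smith normal form diag(1,1,1,1,1).

Computing H_k = (kernel of ∂_k) / (image of ∂_{k+1}):

  H_0: rank C_0 − rank ∂_1 = 5 − 4 = 1, and the invariant factors of ∂_1 are all 1, so H_0 = Z.
  H_1: rank ker ∂_1 − rank ∂_2 = (9 − 4) − 5 = 0, and the invariant factors of ∂_2 are all 1, so H_1 = 0.
  H_2: rank ker ∂_2 − rank ∂_3 = (6 − 5) − 0 = 1, and there is no ∂_3, so H_2 = Z.

(K is a triangulation of the 2-sphere S^2.)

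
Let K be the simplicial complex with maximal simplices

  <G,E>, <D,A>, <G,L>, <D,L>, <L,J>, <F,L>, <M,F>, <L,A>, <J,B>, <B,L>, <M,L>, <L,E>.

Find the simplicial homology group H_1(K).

H_1 = Z^4.

We work with the vertex ordering A < B < D < E < F < G < J < L < M. The simplices of K, each written with vertices in increasing order, are:

  0-simplices (9): A, B, D, E, F, G, J, L, M
  1-simplices (12): AD, AL, BJ, BL, DL, EG, EL, FL, FM, GL, JL, LM

giving chain groups C_0 ≅ Z^9, C_1 ≅ Z^12.

∂_1: C_1 → C_0 sends each edge [p,q] (with p < q) to q − p.
As a 9×12 matrix over Z this has rank 8, with invariant factors (1,1,1,1,1,1,1,1).

Reading off H_k = ker ∂_k / im ∂_{k+1}:

  H_1: rank ker ∂_1 − rank ∂_2 = (12 − 8) − 0 = 4, and there is no ∂_2, so H_1 ≅ Z^4.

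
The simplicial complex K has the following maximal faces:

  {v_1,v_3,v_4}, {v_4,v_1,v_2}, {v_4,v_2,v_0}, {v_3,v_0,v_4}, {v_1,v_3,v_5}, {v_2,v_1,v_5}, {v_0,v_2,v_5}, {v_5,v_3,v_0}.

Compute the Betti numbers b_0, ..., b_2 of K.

b_0 = 1, b_1 = 0, b_2 = 1.

Fix the vertex order v_0 < v_1 < v_2 < v_3 < v_4 < v_5 and write every simplex with vertices in increasing order. Then dim K = 2 and the simplices of K are:

  0-simplices (6): [v_0], [v_1], [v_2], [v_3], [v_4], [v_5]
  1-simplices (12): [v_0,v_2], [v_0,v_3], [v_0,v_4], [v_0,v_5], [v_1,v_2], [v_1,v_3], [v_1,v_4], [v_1,v_5], [v_2,v_4], [v_2,v_5], [v_3,v_4], [v_3,v_5]
  2-simplices (8): [v_0,v_2,v_4], [v_0,v_2,v_5], [v_0,v_3,v_4], [v_0,v_3,v_5], [v_1,v_2,v_4], [v_1,v_2,v_5], [v_1,v_3,v_4], [v_1,v_3,v_5]

giving chain groups C_0 ≅ Z^6, C_1 ≅ Z^12, C_2 ≅ Z^8.

Boundary ∂_1: C_1 → C_0 sends each edge [p,q] (with p < q) to q − p.
The resulting 6×12 matrix has rank 5, and its Smith normal form has invariant factors (1,1,1,1,1).

Boundary ∂_2: C_2 → C_1 maps a triangle to the signed sum of its edges. For instance
  ∂[v_0,v_3,v_5] = [v_3,v_5] − [v_0,v_5] + [v_0,v_3],
  ∂[v_0,v_2,v_5] = [v_2,v_5] − [v_0,v_5] + [v_0,v_2].
The resulting 12×8 matrix has rank 7, and its Smith normal form has invariant factors (1,1,1,1,1,1,1).

From H_k ≅ ker(∂_k) / im(∂_{k+1}) we obtain:

  H_0: rank C_0 − rank ∂_1 = 6 − 5 = 1, and the invariant factors of ∂_1 are all 1, so H_0 ≅ Z.
  H_1: rank ker ∂_1 − rank ∂_2 = (12 − 5) − 7 = 0, and the invariant factors of ∂_2 are all 1, so H_1 ≅ 0.
  H_2: rank ker ∂_2 − rank ∂_3 = (8 − 7) − 0 = 1, and there is no ∂_3, so H_2 ≅ Z.

Hence the Betti numbers are b_0 = 1, b_1 = 0, b_2 = 1.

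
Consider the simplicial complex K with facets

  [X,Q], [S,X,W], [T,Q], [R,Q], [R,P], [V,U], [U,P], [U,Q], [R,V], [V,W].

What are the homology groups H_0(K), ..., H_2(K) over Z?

H_0 = Z,  H_1 = Z^3,  H_2 = 0.

Order the vertices as P < Q < R < S < T < U < V < W < X. Listing each simplex with vertices in this order, K has dimension 2 with simplices:

  0-simplices (9): P, Q, R, S, T, U, V, W, X
  1-simplices (12): PR, PU, QR, QT, QU, QX, RV, SW, SX, UV, VW, WX
  2-simplices (1): SWX

giving chain groups C_0 ≅ Z^9, C_1 ≅ Z^12, C_2 ≅ Z^1.

Boundary ∂_1: C_1 → C_0 sends each edge [p,q] (with p < q) to q − p. For instance
  ∂VW = W − V.
As a 9×12 matrix over Z this has rank 8, with invariant factors (1,1,1,1,1,1,1,1).

The boundary map ∂_2: C_2 → C_1 sends each 2-simplex [p,q,r] to [q,r] − [p,r] + [p,q]. For instance
  ∂SWX = WX − SX + SW.
The resulting 12×1 matrix has rank 1, and its Smith normal form has invariant factors (1).

From H_k ≅ ker(∂_k) / im(∂_{k+1}) we obtain:

  H_0: rank C_0 − rank ∂_1 = 9 − 8 = 1, and the invariant factors of ∂_1 are all 1, so H_0 = Z.
  H_1: rank ker ∂_1 − rank ∂_2 = (12 − 8) − 1 = 3, and the invariant factors of ∂_2 are all 1, so H_1 = Z^3.
  H_2: rank ker ∂_2 − rank ∂_3 = (1 − 1) − 0 = 0, and there is no ∂_3, so H_2 = 0.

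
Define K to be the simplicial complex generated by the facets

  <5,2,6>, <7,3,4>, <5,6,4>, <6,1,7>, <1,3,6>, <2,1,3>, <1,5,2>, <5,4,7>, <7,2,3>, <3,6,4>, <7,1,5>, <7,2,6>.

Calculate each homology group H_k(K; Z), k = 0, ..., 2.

H_0 = Z,  H_1 = Z_2,  H_2 = 0.

Order the vertices as 1 < 2 < 3 < 4 < 5 < 6 < 7. Listing each simplex with vertices in this order, K has dimension 2 with simplices:

  0-simplices (7): [1], [2], [3], [4], [5], [6], [7]
  1-simplices (18): [1,2], [1,3], [1,5], [1,6], [1,7], [2,3], [2,5], [2,6], [2,7], [3,4], [3,6], [3,7], [4,5], [4,6], [4,7], [5,6], [5,7], [6,7]
  2-simplices (12): [1,2,3], [1,2,5], [1,3,6], [1,5,7], [1,6,7], [2,3,7], [2,5,6], [2,6,7], [3,4,6], [3,4,7], [4,5,6], [4,5,7]

Hence C_0 ≅ Z^7, C_1 ≅ Z^18, C_2 ≅ Z^12.

Boundary ∂_1: C_1 → C_0 sends each edge [p,q] (with p < q) to q − p. For instance
  ∂[5,6] = [6] − [5].
The 7×18 boundary matrix has rank 6 and Smith normal form diag(1,1,1,1,1,1).

The boundary map ∂_2: C_2 → C_1 acts by ∂[p,q,r] = [q,r] − [p,r] + [p,q]. For instance
  ∂[1,5,7] = [5,7] − [1,7] + [1,5],
  ∂[1,2,3] = [2,3] − [1,3] + [1,2].
As a 18×12 matrix over Z this has rank 12, with invariant factors (1,1,1,1,1,1,1,1,1,1,1,2).

Reading off H_k = ker ∂_k / im ∂_{k+1}:

  H_0: rank C_0 − rank ∂_1 = 7 − 6 = 1, and the invariant factors of ∂_1 are all 1, so H_0 ≅ Z.
  H_1: rank ker ∂_1 − rank ∂_2 = (18 − 6) − 12 = 0, and ∂_2 has invariant factor 2 > 1, so H_1 ≅ Z_2.
  H_2: rank ker ∂_2 − rank ∂_3 = (12 − 12) − 0 = 0, and there is no ∂_3, so H_2 ≅ 0.

As a check, the Euler characteristic is 7 − 18 + 12 = 1, which agrees with 1 − 0 + 0 = 1.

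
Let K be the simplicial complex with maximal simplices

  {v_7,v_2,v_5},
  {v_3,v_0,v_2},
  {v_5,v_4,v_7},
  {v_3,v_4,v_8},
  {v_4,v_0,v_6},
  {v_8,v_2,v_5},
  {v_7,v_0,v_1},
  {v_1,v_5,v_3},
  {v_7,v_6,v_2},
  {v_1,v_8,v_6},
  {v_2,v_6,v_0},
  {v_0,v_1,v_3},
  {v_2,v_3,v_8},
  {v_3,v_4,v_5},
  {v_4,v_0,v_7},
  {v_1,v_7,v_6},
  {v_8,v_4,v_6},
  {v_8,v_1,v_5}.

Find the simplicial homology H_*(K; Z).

H_0 ≅ Z,  H_1 ≅ Z ⊕ Z/2,  H_2 = 0.

Take the total order v_0 < v_1 < v_2 < v_3 < v_4 < v_5 < v_6 < v_7 < v_8 on the vertex set. Then K (dimension 2) consists of the simplices:

  0-simplices (9): [v_0], [v_1], [v_2], [v_3], [v_4], [v_5], [v_6], [v_7], [v_8]
  1-simplices (27): (27 of them)
  2-simplices (18): (18 of them)

Hence C_0 ≅ Z^9, C_1 ≅ Z^27, C_2 ≅ Z^18.

∂_1: C_1 → C_0 maps an edge to its endpoints' difference, ∂[p,q] = q − p. For instance
  ∂[v_1,v_6] = [v_6] − [v_1].
The resulting 9×27 matrix has rank 8, and its Smith normal form has invariant factors (1,1,1,1,1,1,1,1).

Boundary ∂_2: C_2 → C_1 sends each 2-simplex [p,q,r] to [q,r] − [p,r] + [p,q]. For instance
  ∂[v_0,v_1,v_7] = [v_1,v_7] − [v_0,v_7] + [v_0,v_1],
  ∂[v_1,v_5,v_8] = [v_5,v_8] − [v_1,v_8] + [v_1,v_5].
The 27×18 boundary matrix has rank 18 and Smith normal form diag(1,1,1,1,1,1,1,1,1,1,1,1,1,1,1,1,1,2).

From H_k ≅ ker(∂_k) / im(∂_{k+1}) we obtain:

  H_0: rank C_0 − rank ∂_1 = 9 − 8 = 1, and the invariant factors of ∂_1 are all 1, so H_0 ≅ Z.
  H_1: rank ker ∂_1 − rank ∂_2 = (27 − 8) − 18 = 1, and ∂_2 has invariant factor 2 > 1, so H_1 ≅ Z ⊕ Z/2.
  H_2: rank ker ∂_2 − rank ∂_3 = (18 − 18) − 0 = 0, and there is no ∂_3, so H_2 ≅ 0.

As a check, the Euler characteristic is 9 − 27 + 18 = 0, which agrees with 1 − 1 + 0 = 0.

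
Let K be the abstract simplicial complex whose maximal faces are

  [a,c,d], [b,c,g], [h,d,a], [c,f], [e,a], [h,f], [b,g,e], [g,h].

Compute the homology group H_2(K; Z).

H_2 ≅ 0.

We work with the vertex ordering a < b < c < d < e < f < g < h. The simplices of K, each written with vertices in increasing order, are:

  0-simplices (8): a, b, c, d, e, f, g, h
  1-simplices (14): ac, ad, ae, ah, bc, be, bg, cd, cf, cg, dh, eg, fh, gh
  2-simplices (4): acd, adh, bcg, beg

so the chain groups are C_0 ≅ Z^8, C_1 ≅ Z^14, C_2 ≅ Z^4.

The boundary map ∂_1: C_1 → C_0 is given by ∂[p,q] = [q] − [p].
The 8×14 boundary matrix has rank 7 and Smith normal form diag(1,1,1,1,1,1,1).

∂_2: C_2 → C_1 maps a triangle to the signed sum of its edges. For instance
  ∂bcg = cg − bg + bc,
  ∂adh = dh − ah + ad.
As a 14×4 matrix over Z this has rank 4, with invariant factors (1,1,1,1).

Now H_k = ker ∂_k / im ∂_{k+1}, so:

  H_2: rank ker ∂_2 − rank ∂_3 = (4 − 4) − 0 = 0, and there is no ∂_3, so H_2 ≅ 0.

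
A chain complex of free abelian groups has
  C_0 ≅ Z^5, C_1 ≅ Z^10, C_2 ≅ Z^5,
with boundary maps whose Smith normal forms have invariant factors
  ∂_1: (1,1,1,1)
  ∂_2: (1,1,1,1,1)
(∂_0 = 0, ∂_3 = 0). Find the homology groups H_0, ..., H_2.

H_0 ≅ Z,  H_1 ≅ Z,  H_2 = 0.

H_0: b_0 = 5 − 0 − 4 = 1; torsion from ∂_1 factors > 1: none. So H_0 ≅ Z.
H_1: b_1 = 10 − 4 − 5 = 1; torsion from ∂_2 factors > 1: none. So H_1 ≅ Z.
H_2: b_2 = 5 − 5 − 0 = 0; torsion from ∂_3 factors > 1: none. So H_2 ≅ 0.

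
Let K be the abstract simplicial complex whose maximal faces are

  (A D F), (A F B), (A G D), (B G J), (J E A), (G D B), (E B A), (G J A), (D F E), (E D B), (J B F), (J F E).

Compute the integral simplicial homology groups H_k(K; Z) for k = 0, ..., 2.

Order the vertices as A < B < D < E < F < G < J. Listing each simplex with vertices in this order, K has dimension 2 with simplices:

  0-simplices (7): A, B, D, E, F, G, J
  1-simplices (18): AB, AD, AE, AF, AG, AJ, BD, BE, BF, BG, BJ, DE, DF, DG, EF, EJ, FJ, GJ
  2-simplices (12): ABE, ABF, ADF, ADG, AEJ, AGJ, BDE, BDG, BFJ, BGJ, DEF, EFJ

Hence C_0 ≅ Z^7, C_1 ≅ Z^18, C_2 ≅ Z^12.

Boundary ∂_1: C_1 → C_0 sends each edge [p,q] (with p < q) to q − p.
As a 7×18 matrix over Z this has rank 6, with invariant factors (1,1,1,1,1,1).

∂_2: C_2 → C_1 maps a triangle to the signed sum of its edges. For instance
  ∂BGJ = GJ − BJ + BG,
  ∂ADG = DG − AG + AD.
The resulting 18×12 matrix has rank 12, and its Smith normal form has invariant factors (1,1,1,1,1,1,1,1,1,1,1,2).

Computing H_k = (kernel of ∂_k) / (image of ∂_{k+1}):

  H_0: rank C_0 − rank ∂_1 = 7 − 6 = 1, and the invariant factors of ∂_1 are all 1, so H_0 = Z.
  H_1: rank ker ∂_1 − rank ∂_2 = (18 − 6) − 12 = 0, and ∂_2 has invariant factor 2 > 1, so H_1 = Z/2.
  H_2: rank ker ∂_2 − rank ∂_3 = (12 − 12) − 0 = 0, and there is no ∂_3, so H_2 = 0.

As a check, the Euler characteristic is 7 − 18 + 12 = 1, which agrees with 1 − 0 + 0 = 1.

H_0 = Z,  H_1 = Z/2,  H_2 = 0.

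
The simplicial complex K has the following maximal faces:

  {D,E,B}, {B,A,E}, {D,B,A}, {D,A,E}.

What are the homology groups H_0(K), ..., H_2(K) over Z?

Order the vertices as A < B < D < E. Listing each simplex with vertices in this order, K has dimension 2 with simplices:

  0-simplices (4): A, B, D, E
  1-simplices (6): AB, AD, AE, BD, BE, DE
  2-simplices (4): ABD, ABE, ADE, BDE

Hence C_0 ≅ Z^4, C_1 ≅ Z^6, C_2 ≅ Z^4.

Boundary ∂_1: C_1 → C_0 maps an edge to its endpoints' difference, ∂[p,q] = q − p.
This gives a 4×6 integer matrix of rank 3; reducing to Smith normal form yields diagonal entries (1,1,1).

Boundary ∂_2: C_2 → C_1 maps a triangle to the signed sum of its edges. For instance
  ∂ADE = DE − AE + AD,
  ∂ABE = BE − AE + AB.
As a 6×4 matrix over Z this has rank 3, with invariant factors (1,1,1).

From H_k ≅ ker(∂_k) / im(∂_{k+1}) we obtain:

  H_0: rank C_0 − rank ∂_1 = 4 − 3 = 1, and the invariant factors of ∂_1 are all 1, so H_0 = Z.
  H_1: rank ker ∂_1 − rank ∂_2 = (6 − 3) − 3 = 0, and the invariant factors of ∂_2 are all 1, so H_1 = 0.
  H_2: rank ker ∂_2 − rank ∂_3 = (4 − 3) − 0 = 1, and there is no ∂_3, so H_2 = Z.

H_0 ≅ Z,  H_1 = 0,  H_2 ≅ Z.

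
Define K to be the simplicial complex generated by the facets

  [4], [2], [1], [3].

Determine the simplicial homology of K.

H_0 ≅ Z^4.

Order the vertices as 1 < 2 < 3 < 4. Listing each simplex with vertices in this order, K has dimension 0 with simplices:

  0-simplices (4): [1], [2], [3], [4]

Hence C_0 ≅ Z^4.

Computing H_k = (kernel of ∂_k) / (image of ∂_{k+1}):

  H_0: rank C_0 − rank ∂_1 = 4 − 0 = 4, and there is no ∂_1, so H_0 = Z^4.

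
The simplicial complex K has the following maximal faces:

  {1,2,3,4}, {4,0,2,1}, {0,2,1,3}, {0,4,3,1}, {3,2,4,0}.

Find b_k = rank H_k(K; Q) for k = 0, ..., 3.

b_0 = 1, b_1 = 0, b_2 = 0, b_3 = 1.

Order the vertices as 0 < 1 < 2 < 3 < 4. Listing each simplex with vertices in this order, K has dimension 3 with simplices:

  0-simplices (5): [0], [1], [2], [3], [4]
  1-simplices (10): [0,1], [0,2], [0,3], [0,4], [1,2], [1,3], [1,4], [2,3], [2,4], [3,4]
  2-simplices (10): [0,1,2], [0,1,3], [0,1,4], [0,2,3], [0,2,4], [0,3,4], [1,2,3], [1,2,4], [1,3,4], [2,3,4]
  3-simplices (5): [0,1,2,3], [0,1,2,4], [0,1,3,4], [0,2,3,4], [1,2,3,4]

Hence C_0 ≅ Z^5, C_1 ≅ Z^10, C_2 ≅ Z^10, C_3 ≅ Z^5.

The boundary map ∂_1: C_1 → C_0 maps an edge to its endpoints' difference, ∂[p,q] = q − p. For instance
  ∂[0,4] = [4] − [0].
The 5×10 boundary matrix has rank 4 and Smith normal form diag(1,1,1,1).

∂_2: C_2 → C_1 maps a triangle to the signed sum of its edges. For instance
  ∂[0,2,3] = [2,3] − [0,3] + [0,2],
  ∂[0,3,4] = [3,4] − [0,4] + [0,3].
As a 10×10 matrix over Z this has rank 6, with invariant factors (1,1,1,1,1,1).

Boundary ∂_3: C_3 → C_2 sends each 3-simplex σ to the alternating sum Σ_i (−1)^i (σ with its i-th vertex removed). For instance
  ∂[0,2,3,4] = [2,3,4] − [0,3,4] + [0,2,4] − [0,2,3],
  ∂[1,2,3,4] = [2,3,4] − [1,3,4] + [1,2,4] − [1,2,3].
The 10×5 boundary matrix has rank 4 and Smith normal form diag(1,1,1,1).

Now H_k = ker ∂_k / im ∂_{k+1}, so:

  H_0: rank C_0 − rank ∂_1 = 5 − 4 = 1, and the invariant factors of ∂_1 are all 1, so H_0 = Z.
  H_1: rank ker ∂_1 − rank ∂_2 = (10 − 4) − 6 = 0, and the invariant factors of ∂_2 are all 1, so H_1 = 0.
  H_2: rank ker ∂_2 − rank ∂_3 = (10 − 6) − 4 = 0, and the invariant factors of ∂_3 are all 1, so H_2 = 0.
  H_3: rank ker ∂_3 − rank ∂_4 = (5 − 4) − 0 = 1, and there is no ∂_4, so H_3 = Z.

Hence the Betti numbers are b_0 = 1, b_1 = 0, b_2 = 0, b_3 = 1.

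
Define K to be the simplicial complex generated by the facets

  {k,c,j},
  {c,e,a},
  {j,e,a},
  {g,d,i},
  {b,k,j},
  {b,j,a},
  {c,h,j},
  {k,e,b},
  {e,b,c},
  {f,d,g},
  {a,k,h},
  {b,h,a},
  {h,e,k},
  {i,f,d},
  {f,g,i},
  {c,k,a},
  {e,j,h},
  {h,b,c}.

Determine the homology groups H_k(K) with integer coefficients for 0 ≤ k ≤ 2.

Fix the vertex order a < b < c < d < e < f < g < h < i < j < k and write every simplex with vertices in increasing order. Then dim K = 2 and the simplices of K are:

  0-simplices (11): a, b, c, d, e, f, g, h, i, j, k
  1-simplices (27): ab, ac, ae, ah, aj, ak, bc, be, bh, bj, bk, ce, ch, cj, ck, df, dg, di, eh, ej, ek, fg, fi, gi, hj, hk, jk
  2-simplices (18): abh, abj, ace, ack, aej, ahk, bce, bch, bek, bjk, chj, cjk, dfg, dfi, dgi, ehj, ehk, fgi

so the chain groups are C_0 ≅ Z^11, C_1 ≅ Z^27, C_2 ≅ Z^18.

The boundary map ∂_1: C_1 → C_0 sends each edge [p,q] (with p < q) to q − p. For instance
  ∂fi = i − f.
As a 11×27 matrix over Z this has rank 9, with invariant factors (1,1,1,1,1,1,1,1,1).

The boundary map ∂_2: C_2 → C_1 acts by ∂[p,q,r] = [q,r] − [p,r] + [p,q]. For instance
  ∂bce = ce − be + bc,
  ∂ehj = hj − ej + eh.
As a 27×18 matrix over Z this has rank 16, with invariant factors (1,1,1,1,1,1,1,1,1,1,1,1,1,1,1,1).

From H_k ≅ ker(∂_k) / im(∂_{k+1}) we obtain:

  H_0: rank C_0 − rank ∂_1 = 11 − 9 = 2, and the invariant factors of ∂_1 are all 1, so H_0 = Z^2.
  H_1: rank ker ∂_1 − rank ∂_2 = (27 − 9) − 16 = 2, and the invariant factors of ∂_2 are all 1, so H_1 = Z^2.
  H_2: rank ker ∂_2 − rank ∂_3 = (18 − 16) − 0 = 2, and there is no ∂_3, so H_2 = Z^2.

(K is a triangulation of the disjoint union of the 2-sphere S^2 and the torus T^2.)

H_0 ≅ Z^2,  H_1 ≅ Z^2,  H_2 ≅ Z^2.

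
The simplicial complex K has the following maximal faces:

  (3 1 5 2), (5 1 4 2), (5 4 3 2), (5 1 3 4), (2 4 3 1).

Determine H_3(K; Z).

We work with the vertex ordering 1 < 2 < 3 < 4 < 5. The simplices of K, each written with vertices in increasing order, are:

  0-simplices (5): [1], [2], [3], [4], [5]
  1-simplices (10): [1,2], [1,3], [1,4], [1,5], [2,3], [2,4], [2,5], [3,4], [3,5], [4,5]
  2-simplices (10): [1,2,3], [1,2,4], [1,2,5], [1,3,4], [1,3,5], [1,4,5], [2,3,4], [2,3,5], [2,4,5], [3,4,5]
  3-simplices (5): [1,2,3,4], [1,2,3,5], [1,2,4,5], [1,3,4,5], [2,3,4,5]

Hence C_0 ≅ Z^5, C_1 ≅ Z^10, C_2 ≅ Z^10, C_3 ≅ Z^5.

The boundary map ∂_1: C_1 → C_0 is given by ∂[p,q] = [q] − [p]. For instance
  ∂[2,3] = [3] − [2].
As a 5×10 matrix over Z this has rank 4, with invariant factors (1,1,1,1).

Boundary ∂_2: C_2 → C_1 maps a triangle to the signed sum of its edges. For instance
  ∂[1,3,5] = [3,5] − [1,5] + [1,3],
  ∂[3,4,5] = [4,5] − [3,5] + [3,4].
This gives a 10×10 integer matrix of rank 6; reducing to Smith normal form yields diagonal entries (1,1,1,1,1,1).

The boundary map ∂_3: C_3 → C_2 sends each 3-simplex σ to the alternating sum Σ_i (−1)^i (σ with its i-th vertex removed). For instance
  ∂[1,2,4,5] = [2,4,5] − [1,4,5] + [1,2,5] − [1,2,4],
  ∂[2,3,4,5] = [3,4,5] − [2,4,5] + [2,3,5] − [2,3,4].
The resulting 10×5 matrix has rank 4, and its Smith normal form has invariant factors (1,1,1,1).

Now H_k = ker ∂_k / im ∂_{k+1}, so:

  H_3: rank ker ∂_3 − rank ∂_4 = (5 − 4) − 0 = 1, and there is no ∂_4, so H_3 ≅ Z.

H_3 ≅ Z.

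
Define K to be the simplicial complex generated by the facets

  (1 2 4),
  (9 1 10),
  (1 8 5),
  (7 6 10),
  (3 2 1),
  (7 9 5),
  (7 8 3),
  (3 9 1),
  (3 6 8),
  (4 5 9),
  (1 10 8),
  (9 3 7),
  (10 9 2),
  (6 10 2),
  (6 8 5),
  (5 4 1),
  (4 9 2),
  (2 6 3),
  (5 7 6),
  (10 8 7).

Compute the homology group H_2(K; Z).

H_2 ≅ 0.

Order the vertices as 1 < 2 < 3 < 4 < 5 < 6 < 7 < 8 < 9 < 10. Listing each simplex with vertices in this order, K has dimension 2 with simplices:

  0-simplices (10): [1], [2], [3], [4], [5], [6], [7], [8], [9], [10]
  1-simplices (30): (30 of them)
  2-simplices (20): (20 of them)

giving chain groups C_0 ≅ Z^10, C_1 ≅ Z^30, C_2 ≅ Z^20.

∂_1: C_1 → C_0 maps an edge to its endpoints' difference, ∂[p,q] = q − p.
As a 10×30 matrix over Z this has rank 9, with invariant factors (1,1,1,1,1,1,1,1,1).

The boundary map ∂_2: C_2 → C_1 acts by ∂[p,q,r] = [q,r] − [p,r] + [p,q]. For instance
  ∂[5,7,9] = [7,9] − [5,9] + [5,7],
  ∂[4,5,9] = [5,9] − [4,9] + [4,5].
The 30×20 boundary matrix has rank 20 and Smith normal form diag(1,1,1,1,1,1,1,1,1,1,1,1,1,1,1,1,1,1,1,2).

Computing H_k = (kernel of ∂_k) / (image of ∂_{k+1}):

  H_2: rank ker ∂_2 − rank ∂_3 = (20 − 20) − 0 = 0, and there is no ∂_3, so H_2 = 0.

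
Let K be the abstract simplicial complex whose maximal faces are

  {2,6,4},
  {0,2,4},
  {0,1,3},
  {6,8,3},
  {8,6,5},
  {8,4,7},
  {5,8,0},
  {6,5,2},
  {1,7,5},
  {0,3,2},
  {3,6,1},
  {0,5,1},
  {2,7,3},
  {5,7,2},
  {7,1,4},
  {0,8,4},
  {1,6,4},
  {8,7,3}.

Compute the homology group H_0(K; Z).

H_0 = Z.

Fix the vertex order 0 < 1 < 2 < 3 < 4 < 5 < 6 < 7 < 8 and write every simplex with vertices in increasing order. Then dim K = 2 and the simplices of K are:

  0-simplices (9): [0], [1], [2], [3], [4], [5], [6], [7], [8]
  1-simplices (27): (27 of them)
  2-simplices (18): [0,1,3], [0,1,5], [0,2,3], [0,2,4], [0,4,8], [0,5,8], [1,3,6], [1,4,6], [1,4,7], [1,5,7], [2,3,7], [2,4,6], [2,5,6], [2,5,7], [3,6,8], [3,7,8], [4,7,8], [5,6,8]

Hence C_0 ≅ Z^9, C_1 ≅ Z^27, C_2 ≅ Z^18.

Boundary ∂_1: C_1 → C_0 is given by ∂[p,q] = [q] − [p]. For instance
  ∂[3,6] = [6] − [3].
This gives a 9×27 integer matrix of rank 8; reducing to Smith normal form yields diagonal entries (1,1,1,1,1,1,1,1).

The boundary map ∂_2: C_2 → C_1 acts by ∂[p,q,r] = [q,r] − [p,r] + [p,q]. For instance
  ∂[1,4,6] = [4,6] − [1,6] + [1,4],
  ∂[2,5,7] = [5,7] − [2,7] + [2,5].
The 27×18 boundary matrix has rank 17 and Smith normal form diag(1,1,1,1,1,1,1,1,1,1,1,1,1,1,1,1,1).

Now H_k = ker ∂_k / im ∂_{k+1}, so:

  H_0: rank C_0 − rank ∂_1 = 9 − 8 = 1, and the invariant factors of ∂_1 are all 1, so H_0 ≅ Z.

(K is a triangulation of the torus T^2.)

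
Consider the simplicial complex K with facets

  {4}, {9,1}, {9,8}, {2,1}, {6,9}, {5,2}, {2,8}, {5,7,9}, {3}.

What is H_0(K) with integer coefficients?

Order the vertices as 1 < 2 < 3 < 4 < 5 < 6 < 7 < 8 < 9. Listing each simplex with vertices in this order, K has dimension 2 with simplices:

  0-simplices (9): [1], [2], [3], [4], [5], [6], [7], [8], [9]
  1-simplices (9): [1,2], [1,9], [2,5], [2,8], [5,7], [5,9], [6,9], [7,9], [8,9]
  2-simplices (1): [5,7,9]

Hence C_0 ≅ Z^9, C_1 ≅ Z^9, C_2 ≅ Z^1.

The boundary map ∂_1: C_1 → C_0 maps an edge to its endpoints' difference, ∂[p,q] = q − p. For instance
  ∂[8,9] = [9] − [8].
As a 9×9 matrix over Z this has rank 6, with invariant factors (1,1,1,1,1,1).

∂_2: C_2 → C_1 acts by ∂[p,q,r] = [q,r] − [p,r] + [p,q]. For instance
  ∂[5,7,9] = [7,9] − [5,9] + [5,7].
The resulting 9×1 matrix has rank 1, and its Smith normal form has invariant factors (1).

Now H_k = ker ∂_k / im ∂_{k+1}, so:

  H_0: rank C_0 − rank ∂_1 = 9 − 6 = 3, and the invariant factors of ∂_1 are all 1, so H_0 ≅ Z^3.

H_0 ≅ Z^3.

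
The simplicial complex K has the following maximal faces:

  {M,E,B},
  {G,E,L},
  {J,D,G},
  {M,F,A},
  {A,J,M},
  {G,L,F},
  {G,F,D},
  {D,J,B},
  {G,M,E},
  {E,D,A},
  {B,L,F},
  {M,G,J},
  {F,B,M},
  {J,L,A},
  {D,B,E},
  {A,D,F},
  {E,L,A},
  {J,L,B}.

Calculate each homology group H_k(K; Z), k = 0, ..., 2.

H_0 = Z,  H_1 = Z^2,  H_2 = Z.

Order the vertices as A < B < D < E < F < G < J < L < M. Listing each simplex with vertices in this order, K has dimension 2 with simplices:

  0-simplices (9): A, B, D, E, F, G, J, L, M
  1-simplices (27): AD, AE, AF, AJ, AL, AM, BD, BE, BF, BJ, BL, BM, DE, DF, DG, DJ, EG, EL, EM, FG, FL, FM, GJ, GL, GM, JL, JM
  2-simplices (18): ADE, ADF, AEL, AFM, AJL, AJM, BDE, BDJ, BEM, BFL, BFM, BJL, DFG, DGJ, EGL, EGM, FGL, GJM

giving chain groups C_0 ≅ Z^9, C_1 ≅ Z^27, C_2 ≅ Z^18.

Boundary ∂_1: C_1 → C_0 sends each edge [p,q] (with p < q) to q − p. For instance
  ∂DF = F − D.
The resulting 9×27 matrix has rank 8, and its Smith normal form has invariant factors (1,1,1,1,1,1,1,1).

Boundary ∂_2: C_2 → C_1 acts by ∂[p,q,r] = [q,r] − [p,r] + [p,q]. For instance
  ∂EGM = GM − EM + EG,
  ∂BJL = JL − BL + BJ.
The 27×18 boundary matrix has rank 17 and Smith normal form diag(1,1,1,1,1,1,1,1,1,1,1,1,1,1,1,1,1).

Computing H_k = (kernel of ∂_k) / (image of ∂_{k+1}):

  H_0: rank C_0 − rank ∂_1 = 9 − 8 = 1, and the invariant factors of ∂_1 are all 1, so H_0 = Z.
  H_1: rank ker ∂_1 − rank ∂_2 = (27 − 8) − 17 = 2, and the invariant factors of ∂_2 are all 1, so H_1 = Z^2.
  H_2: rank ker ∂_2 − rank ∂_3 = (18 − 17) − 0 = 1, and there is no ∂_3, so H_2 = Z.

As a check, the Euler characteristic is 9 − 27 + 18 = 0, which agrees with 1 − 2 + 1 = 0.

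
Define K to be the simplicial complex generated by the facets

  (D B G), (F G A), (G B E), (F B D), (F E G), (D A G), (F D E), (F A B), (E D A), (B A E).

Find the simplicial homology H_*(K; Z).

H_0 ≅ Z,  H_1 ≅ Z/2,  H_2 = 0.

Order the vertices as A < B < D < E < F < G. Listing each simplex with vertices in this order, K has dimension 2 with simplices:

  0-simplices (6): A, B, D, E, F, G
  1-simplices (15): AB, AD, AE, AF, AG, BD, BE, BF, BG, DE, DF, DG, EF, EG, FG
  2-simplices (10): ABE, ABF, ADE, ADG, AFG, BDF, BDG, BEG, DEF, EFG

Hence C_0 ≅ Z^6, C_1 ≅ Z^15, C_2 ≅ Z^10.

The boundary map ∂_1: C_1 → C_0 sends each edge [p,q] (with p < q) to q − p. For instance
  ∂DF = F − D.
This gives a 6×15 integer matrix of rank 5; reducing to Smith normal form yields diagonal entries (1,1,1,1,1).

The boundary map ∂_2: C_2 → C_1 acts by ∂[p,q,r] = [q,r] − [p,r] + [p,q]. For instance
  ∂EFG = FG − EG + EF,
  ∂BDF = DF − BF + BD.
The 15×10 boundary matrix has rank 10 and Smith normal form diag(1,1,1,1,1,1,1,1,1,2).

From H_k ≅ ker(∂_k) / im(∂_{k+1}) we obtain:

  H_0: rank C_0 − rank ∂_1 = 6 − 5 = 1, and the invariant factors of ∂_1 are all 1, so H_0 ≅ Z.
  H_1: rank ker ∂_1 − rank ∂_2 = (15 − 5) − 10 = 0, and ∂_2 has invariant factor 2 > 1, so H_1 ≅ Z/2.
  H_2: rank ker ∂_2 − rank ∂_3 = (10 − 10) − 0 = 0, and there is no ∂_3, so H_2 ≅ 0.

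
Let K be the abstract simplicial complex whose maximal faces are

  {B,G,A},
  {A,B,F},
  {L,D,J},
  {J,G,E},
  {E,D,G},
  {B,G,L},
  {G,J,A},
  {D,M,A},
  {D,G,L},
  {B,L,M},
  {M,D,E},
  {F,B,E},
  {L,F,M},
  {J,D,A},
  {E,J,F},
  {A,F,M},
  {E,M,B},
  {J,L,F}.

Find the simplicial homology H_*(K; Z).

H_0 = Z,  H_1 = Z × Z/2,  H_2 = 0.

We work with the vertex ordering A < B < D < E < F < G < J < L < M. The simplices of K, each written with vertices in increasing order, are:

  0-simplices (9): A, B, D, E, F, G, J, L, M
  1-simplices (27): AB, AD, AF, AG, AJ, AM, BE, BF, BG, BL, BM, DE, DG, DJ, DL, DM, EF, EG, EJ, EM, FJ, FL, FM, GJ, GL, JL, LM
  2-simplices (18): ABF, ABG, ADJ, ADM, AFM, AGJ, BEF, BEM, BGL, BLM, DEG, DEM, DGL, DJL, EFJ, EGJ, FJL, FLM

giving chain groups C_0 ≅ Z^9, C_1 ≅ Z^27, C_2 ≅ Z^18.

∂_1: C_1 → C_0 is given by ∂[p,q] = [q] − [p]. For instance
  ∂BF = F − B.
This gives a 9×27 integer matrix of rank 8; reducing to Smith normal form yields diagonal entries (1,1,1,1,1,1,1,1).

The boundary map ∂_2: C_2 → C_1 acts by ∂[p,q,r] = [q,r] − [p,r] + [p,q]. For instance
  ∂BGL = GL − BL + BG,
  ∂BEM = EM − BM + BE.
The 27×18 boundary matrix has rank 18 and Smith normal form diag(1,1,1,1,1,1,1,1,1,1,1,1,1,1,1,1,1,2).

Now H_k = ker ∂_k / im ∂_{k+1}, so:

  H_0: rank C_0 − rank ∂_1 = 9 − 8 = 1, and the invariant factors of ∂_1 are all 1, so H_0 = Z.
  H_1: rank ker ∂_1 − rank ∂_2 = (27 − 8) − 18 = 1, and ∂_2 has invariant factor 2 > 1, so H_1 = Z × Z/2.
  H_2: rank ker ∂_2 − rank ∂_3 = (18 − 18) − 0 = 0, and there is no ∂_3, so H_2 = 0.

As a check, the Euler characteristic is 9 − 27 + 18 = 0, which agrees with 1 − 1 + 0 = 0.
(K is a triangulation of the Klein bottle.)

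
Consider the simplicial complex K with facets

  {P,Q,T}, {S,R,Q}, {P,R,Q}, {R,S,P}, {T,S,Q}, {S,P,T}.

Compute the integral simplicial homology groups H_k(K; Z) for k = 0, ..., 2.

Take the total order P < Q < R < S < T on the vertex set. Then K (dimension 2) consists of the simplices:

  0-simplices (5): P, Q, R, S, T
  1-simplices (9): PQ, PR, PS, PT, QR, QS, QT, RS, ST
  2-simplices (6): PQR, PQT, PRS, PST, QRS, QST

Hence C_0 ≅ Z^5, C_1 ≅ Z^9, C_2 ≅ Z^6.

∂_1: C_1 → C_0 maps an edge to its endpoints' difference, ∂[p,q] = q − p. For instance
  ∂PS = S − P.
As a 5×9 matrix over Z this has rank 4, with invariant factors (1,1,1,1).

∂_2: C_2 → C_1 sends each 2-simplex [p,q,r] to [q,r] − [p,r] + [p,q]. For instance
  ∂PST = ST − PT + PS,
  ∂QRS = RS − QS + QR.
As a 9×6 matrix over Z this has rank 5, with invariant factors (1,1,1,1,1).

From H_k ≅ ker(∂_k) / im(∂_{k+1}) we obtain:

  H_0: rank C_0 − rank ∂_1 = 5 − 4 = 1, and the invariant factors of ∂_1 are all 1, so H_0 ≅ Z.
  H_1: rank ker ∂_1 − rank ∂_2 = (9 − 4) − 5 = 0, and the invariant factors of ∂_2 are all 1, so H_1 ≅ 0.
  H_2: rank ker ∂_2 − rank ∂_3 = (6 − 5) − 0 = 1, and there is no ∂_3, so H_2 ≅ Z.

As a check, the Euler characteristic is 5 − 9 + 6 = 2, which agrees with 1 − 0 + 1 = 2.
(K is a triangulation of the 2-sphere S^2.)

H_0 ≅ Z,  H_1 = 0,  H_2 ≅ Z.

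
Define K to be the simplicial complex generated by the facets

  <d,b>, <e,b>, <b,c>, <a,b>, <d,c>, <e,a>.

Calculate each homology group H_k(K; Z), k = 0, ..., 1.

Take the total order a < b < c < d < e on the vertex set. Then K (dimension 1) consists of the simplices:

  0-simplices (5): a, b, c, d, e
  1-simplices (6): ab, ae, bc, bd, be, cd

so the chain groups are C_0 ≅ Z^5, C_1 ≅ Z^6.

The boundary map ∂_1: C_1 → C_0 is given by ∂[p,q] = [q] − [p]. For instance
  ∂ae = e − a.
The 5×6 boundary matrix has rank 4 and Smith normal form diag(1,1,1,1).

Reading off H_k = ker ∂_k / im ∂_{k+1}:

  H_0: rank C_0 − rank ∂_1 = 5 − 4 = 1, and the invariant factors of ∂_1 are all 1, so H_0 = Z.
  H_1: rank ker ∂_1 − rank ∂_2 = (6 − 4) − 0 = 2, and there is no ∂_2, so H_1 = Z^2.

H_0 = Z,  H_1 = Z^2.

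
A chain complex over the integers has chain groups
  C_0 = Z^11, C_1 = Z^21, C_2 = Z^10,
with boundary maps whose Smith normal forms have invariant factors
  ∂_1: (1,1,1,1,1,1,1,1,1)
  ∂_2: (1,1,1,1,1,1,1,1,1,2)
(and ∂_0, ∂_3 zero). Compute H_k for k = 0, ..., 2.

H_0: b_0 = 11 − 0 − 9 = 2; torsion from ∂_1 factors > 1: none. So H_0 ≅ Z^2.
H_1: b_1 = 21 − 9 − 10 = 2; torsion from ∂_2 factors > 1: [2]. So H_1 ≅ Z^2 ⊕ Z_2.
H_2: b_2 = 10 − 10 − 0 = 0; torsion from ∂_3 factors > 1: none. So H_2 ≅ 0.

H_0 ≅ Z^2,  H_1 ≅ Z^2 ⊕ Z_2,  H_2 = 0.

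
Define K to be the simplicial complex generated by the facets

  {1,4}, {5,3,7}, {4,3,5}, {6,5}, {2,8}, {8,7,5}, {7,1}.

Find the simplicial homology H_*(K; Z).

Order the vertices as 1 < 2 < 3 < 4 < 5 < 6 < 7 < 8. Listing each simplex with vertices in this order, K has dimension 2 with simplices:

  0-simplices (8): [1], [2], [3], [4], [5], [6], [7], [8]
  1-simplices (11): [1,4], [1,7], [2,8], [3,4], [3,5], [3,7], [4,5], [5,6], [5,7], [5,8], [7,8]
  2-simplices (3): [3,4,5], [3,5,7], [5,7,8]

Hence C_0 ≅ Z^8, C_1 ≅ Z^11, C_2 ≅ Z^3.

∂_1: C_1 → C_0 sends each edge [p,q] (with p < q) to q − p.
The 8×11 boundary matrix has rank 7 and Smith normal form diag(1,1,1,1,1,1,1).

The boundary map ∂_2: C_2 → C_1 acts by ∂[p,q,r] = [q,r] − [p,r] + [p,q]. For instance
  ∂[5,7,8] = [7,8] − [5,8] + [5,7],
  ∂[3,5,7] = [5,7] − [3,7] + [3,5].
This gives a 11×3 integer matrix of rank 3; reducing to Smith normal form yields diagonal entries (1,1,1).

From H_k ≅ ker(∂_k) / im(∂_{k+1}) we obtain:

  H_0: rank C_0 − rank ∂_1 = 8 − 7 = 1, and the invariant factors of ∂_1 are all 1, so H_0 = Z.
  H_1: rank ker ∂_1 − rank ∂_2 = (11 − 7) − 3 = 1, and the invariant factors of ∂_2 are all 1, so H_1 = Z.
  H_2: rank ker ∂_2 − rank ∂_3 = (3 − 3) − 0 = 0, and there is no ∂_3, so H_2 = 0.

H_0 = Z,  H_1 = Z,  H_2 = 0.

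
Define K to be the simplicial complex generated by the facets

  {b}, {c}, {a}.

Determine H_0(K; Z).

We work with the vertex ordering a < b < c. The simplices of K, each written with vertices in increasing order, are:

  0-simplices (3): a, b, c

giving chain groups C_0 ≅ Z^3.

Computing H_k = (kernel of ∂_k) / (image of ∂_{k+1}):

  H_0: rank C_0 − rank ∂_1 = 3 − 0 = 3, and there is no ∂_1, so H_0 ≅ Z^3.

H_0 = Z^3.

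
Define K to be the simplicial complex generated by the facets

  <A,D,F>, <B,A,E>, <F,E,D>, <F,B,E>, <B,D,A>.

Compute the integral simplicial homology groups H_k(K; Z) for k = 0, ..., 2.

Take the total order A < B < D < E < F on the vertex set. Then K (dimension 2) consists of the simplices:

  0-simplices (5): A, B, D, E, F
  1-simplices (10): AB, AD, AE, AF, BD, BE, BF, DE, DF, EF
  2-simplices (5): ABD, ABE, ADF, BEF, DEF

Hence C_0 ≅ Z^5, C_1 ≅ Z^10, C_2 ≅ Z^5.

Boundary ∂_1: C_1 → C_0 is given by ∂[p,q] = [q] − [p]. For instance
  ∂AD = D − A.
As a 5×10 matrix over Z this has rank 4, with invariant factors (1,1,1,1).

Boundary ∂_2: C_2 → C_1 sends each 2-simplex [p,q,r] to [q,r] − [p,r] + [p,q]. For instance
  ∂ADF = DF − AF + AD,
  ∂ABD = BD − AD + AB.
The 10×5 boundary matrix has rank 5 and Smith normal form diag(1,1,1,1,1).

From H_k ≅ ker(∂_k) / im(∂_{k+1}) we obtain:

  H_0: rank C_0 − rank ∂_1 = 5 − 4 = 1, and the invariant factors of ∂_1 are all 1, so H_0 = Z.
  H_1: rank ker ∂_1 − rank ∂_2 = (10 − 4) − 5 = 1, and the invariant factors of ∂_2 are all 1, so H_1 = Z.
  H_2: rank ker ∂_2 − rank ∂_3 = (5 − 5) − 0 = 0, and there is no ∂_3, so H_2 = 0.

(K is a triangulation of the Möbius band.)

H_0 = Z,  H_1 = Z,  H_2 = 0.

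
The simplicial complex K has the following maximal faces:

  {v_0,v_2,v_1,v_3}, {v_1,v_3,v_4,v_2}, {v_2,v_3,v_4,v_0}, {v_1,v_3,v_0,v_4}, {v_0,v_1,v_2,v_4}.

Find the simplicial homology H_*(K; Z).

H_0 ≅ Z,  H_1 = 0,  H_2 = 0,  H_3 ≅ Z.

Fix the vertex order v_0 < v_1 < v_2 < v_3 < v_4 and write every simplex with vertices in increasing order. Then dim K = 3 and the simplices of K are:

  0-simplices (5): [v_0], [v_1], [v_2], [v_3], [v_4]
  1-simplices (10): [v_0,v_1], [v_0,v_2], [v_0,v_3], [v_0,v_4], [v_1,v_2], [v_1,v_3], [v_1,v_4], [v_2,v_3], [v_2,v_4], [v_3,v_4]
  2-simplices (10): [v_0,v_1,v_2], [v_0,v_1,v_3], [v_0,v_1,v_4], [v_0,v_2,v_3], [v_0,v_2,v_4], [v_0,v_3,v_4], [v_1,v_2,v_3], [v_1,v_2,v_4], [v_1,v_3,v_4], [v_2,v_3,v_4]
  3-simplices (5): [v_0,v_1,v_2,v_3], [v_0,v_1,v_2,v_4], [v_0,v_1,v_3,v_4], [v_0,v_2,v_3,v_4], [v_1,v_2,v_3,v_4]

giving chain groups C_0 ≅ Z^5, C_1 ≅ Z^10, C_2 ≅ Z^10, C_3 ≅ Z^5.

The boundary map ∂_1: C_1 → C_0 is given by ∂[p,q] = [q] − [p]. For instance
  ∂[v_0,v_1] = [v_1] − [v_0].
As a 5×10 matrix over Z this has rank 4, with invariant factors (1,1,1,1).

∂_2: C_2 → C_1 sends each 2-simplex [p,q,r] to [q,r] − [p,r] + [p,q]. For instance
  ∂[v_0,v_1,v_3] = [v_1,v_3] − [v_0,v_3] + [v_0,v_1],
  ∂[v_2,v_3,v_4] = [v_3,v_4] − [v_2,v_4] + [v_2,v_3].
This gives a 10×10 integer matrix of rank 6; reducing to Smith normal form yields diagonal entries (1,1,1,1,1,1).

The boundary map ∂_3: C_3 → C_2 sends each 3-simplex σ to the alternating sum Σ_i (−1)^i (σ with its i-th vertex removed). For instance
  ∂[v_0,v_2,v_3,v_4] = [v_2,v_3,v_4] − [v_0,v_3,v_4] + [v_0,v_2,v_4] − [v_0,v_2,v_3],
  ∂[v_0,v_1,v_3,v_4] = [v_1,v_3,v_4] − [v_0,v_3,v_4] + [v_0,v_1,v_4] − [v_0,v_1,v_3].
The resulting 10×5 matrix has rank 4, and its Smith normal form has invariant factors (1,1,1,1).

Reading off H_k = ker ∂_k / im ∂_{k+1}:

  H_0: rank C_0 − rank ∂_1 = 5 − 4 = 1, and the invariant factors of ∂_1 are all 1, so H_0 ≅ Z.
  H_1: rank ker ∂_1 − rank ∂_2 = (10 − 4) − 6 = 0, and the invariant factors of ∂_2 are all 1, so H_1 ≅ 0.
  H_2: rank ker ∂_2 − rank ∂_3 = (10 − 6) − 4 = 0, and the invariant factors of ∂_3 are all 1, so H_2 ≅ 0.
  H_3: rank ker ∂_3 − rank ∂_4 = (5 − 4) − 0 = 1, and there is no ∂_4, so H_3 ≅ Z.

As a check, the Euler characteristic is 5 − 10 + 10 − 5 = 0, which agrees with 1 − 0 + 0 − 1 = 0.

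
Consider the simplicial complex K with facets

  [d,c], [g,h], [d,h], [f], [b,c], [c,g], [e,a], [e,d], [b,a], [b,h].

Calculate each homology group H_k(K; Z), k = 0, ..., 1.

Fix the vertex order a < b < c < d < e < f < g < h and write every simplex with vertices in increasing order. Then dim K = 1 and the simplices of K are:

  0-simplices (8): a, b, c, d, e, f, g, h
  1-simplices (9): ab, ae, bc, bh, cd, cg, de, dh, gh

Hence C_0 ≅ Z^8, C_1 ≅ Z^9.

∂_1: C_1 → C_0 maps an edge to its endpoints' difference, ∂[p,q] = q − p. For instance
  ∂de = e − d.
The 8×9 boundary matrix has rank 6 and Smith normal form diag(1,1,1,1,1,1).

Reading off H_k = ker ∂_k / im ∂_{k+1}:

  H_0: rank C_0 − rank ∂_1 = 8 − 6 = 2, and the invariant factors of ∂_1 are all 1, so H_0 = Z^2.
  H_1: rank ker ∂_1 − rank ∂_2 = (9 − 6) − 0 = 3, and there is no ∂_2, so H_1 = Z^3.

H_0 ≅ Z^2,  H_1 ≅ Z^3.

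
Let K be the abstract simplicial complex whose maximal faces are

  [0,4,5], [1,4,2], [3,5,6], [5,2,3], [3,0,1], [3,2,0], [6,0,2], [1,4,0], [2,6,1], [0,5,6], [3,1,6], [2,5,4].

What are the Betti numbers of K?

Order the vertices as 0 < 1 < 2 < 3 < 4 < 5 < 6. Listing each simplex with vertices in this order, K has dimension 2 with simplices:

  0-simplices (7): [0], [1], [2], [3], [4], [5], [6]
  1-simplices (18): [0,1], [0,2], [0,3], [0,4], [0,5], [0,6], [1,2], [1,3], [1,4], [1,6], [2,3], [2,4], [2,5], [2,6], [3,5], [3,6], [4,5], [5,6]
  2-simplices (12): [0,1,3], [0,1,4], [0,2,3], [0,2,6], [0,4,5], [0,5,6], [1,2,4], [1,2,6], [1,3,6], [2,3,5], [2,4,5], [3,5,6]

Hence C_0 ≅ Z^7, C_1 ≅ Z^18, C_2 ≅ Z^12.

The boundary map ∂_1: C_1 → C_0 sends each edge [p,q] (with p < q) to q − p.
The 7×18 boundary matrix has rank 6 and Smith normal form diag(1,1,1,1,1,1).

The boundary map ∂_2: C_2 → C_1 sends each 2-simplex [p,q,r] to [q,r] − [p,r] + [p,q]. For instance
  ∂[0,4,5] = [4,5] − [0,5] + [0,4],
  ∂[1,2,6] = [2,6] − [1,6] + [1,2].
The resulting 18×12 matrix has rank 12, and its Smith normal form has invariant factors (1,1,1,1,1,1,1,1,1,1,1,2).

Now H_k = ker ∂_k / im ∂_{k+1}, so:

  H_0: rank C_0 − rank ∂_1 = 7 − 6 = 1, and the invariant factors of ∂_1 are all 1, so H_0 = Z.
  H_1: rank ker ∂_1 − rank ∂_2 = (18 − 6) − 12 = 0, and ∂_2 has invariant factor 2 > 1, so H_1 = Z/2Z.
  H_2: rank ker ∂_2 − rank ∂_3 = (12 − 12) − 0 = 0, and there is no ∂_3, so H_2 = 0.

(K is a triangulation of the real projective plane RP^2.)

Hence the Betti numbers are b_0 = 1, b_1 = 0, b_2 = 0.

b_0 = 1, b_1 = 0, b_2 = 0.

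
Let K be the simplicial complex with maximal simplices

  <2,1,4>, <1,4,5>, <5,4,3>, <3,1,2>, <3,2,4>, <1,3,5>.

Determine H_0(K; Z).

We work with the vertex ordering 1 < 2 < 3 < 4 < 5. The simplices of K, each written with vertices in increasing order, are:

  0-simplices (5): [1], [2], [3], [4], [5]
  1-simplices (9): [1,2], [1,3], [1,4], [1,5], [2,3], [2,4], [3,4], [3,5], [4,5]
  2-simplices (6): [1,2,3], [1,2,4], [1,3,5], [1,4,5], [2,3,4], [3,4,5]

giving chain groups C_0 ≅ Z^5, C_1 ≅ Z^9, C_2 ≅ Z^6.

∂_1: C_1 → C_0 maps an edge to its endpoints' difference, ∂[p,q] = q − p. For instance
  ∂[1,3] = [3] − [1].
The resulting 5×9 matrix has rank 4, and its Smith normal form has invariant factors (1,1,1,1).

The boundary map ∂_2: C_2 → C_1 sends each 2-simplex [p,q,r] to [q,r] − [p,r] + [p,q]. For instance
  ∂[1,2,4] = [2,4] − [1,4] + [1,2],
  ∂[1,4,5] = [4,5] − [1,5] + [1,4].
This gives a 9×6 integer matrix of rank 5; reducing to Smith normal form yields diagonal entries (1,1,1,1,1).

Computing H_k = (kernel of ∂_k) / (image of ∂_{k+1}):

  H_0: rank C_0 − rank ∂_1 = 5 − 4 = 1, and the invariant factors of ∂_1 are all 1, so H_0 ≅ Z.

H_0 = Z.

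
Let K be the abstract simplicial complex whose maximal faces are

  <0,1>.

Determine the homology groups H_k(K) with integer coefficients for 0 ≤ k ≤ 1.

Fix the vertex order 0 < 1 and write every simplex with vertices in increasing order. Then dim K = 1 and the simplices of K are:

  0-simplices (2): [0], [1]
  1-simplices (1): [0,1]

Hence C_0 ≅ Z^2, C_1 ≅ Z^1.

∂_1: C_1 → C_0 sends each edge [p,q] (with p < q) to q − p.
The resulting 2×1 matrix has rank 1, and its Smith normal form has invariant factors (1).

Reading off H_k = ker ∂_k / im ∂_{k+1}:

  H_0: rank C_0 − rank ∂_1 = 2 − 1 = 1, and the invariant factors of ∂_1 are all 1, so H_0 ≅ Z.
  H_1: rank ker ∂_1 − rank ∂_2 = (1 − 1) − 0 = 0, and there is no ∂_2, so H_1 ≅ 0.

H_0 ≅ Z,  H_1 = 0.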